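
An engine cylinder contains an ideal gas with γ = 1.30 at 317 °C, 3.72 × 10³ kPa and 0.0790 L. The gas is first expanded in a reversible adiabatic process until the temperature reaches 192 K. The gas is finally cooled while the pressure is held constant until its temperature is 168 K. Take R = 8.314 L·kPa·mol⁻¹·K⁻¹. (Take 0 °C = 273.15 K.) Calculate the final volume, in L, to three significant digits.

V₃ ≈ 2.92 L

Convert: T₁ = 590.1 K.
Reversible adiabatic, γ = 1.30: P₂ = P₁·(T₂/T₁)^(γ/(γ−1)) = 28.66 kPa; V₂ = V₁·(T₁/T₂)^(1/(γ−1)) = 3.336 L.
P constant ⇒ V ∝ T: P₃ = P₂; V₃ = V₂·(T₃/T₂) = 2.919 L.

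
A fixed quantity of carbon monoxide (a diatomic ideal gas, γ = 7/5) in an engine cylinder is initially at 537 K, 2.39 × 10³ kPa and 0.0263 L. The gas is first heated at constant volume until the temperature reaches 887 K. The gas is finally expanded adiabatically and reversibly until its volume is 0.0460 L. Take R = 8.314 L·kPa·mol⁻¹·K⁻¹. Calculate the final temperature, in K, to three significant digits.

V constant ⇒ P ∝ T: V₂ = V₁; P₂ = P₁·(T₂/T₁) = 3948 kPa.
Reversible adiabatic, γ = 7/5: T₃ = T₂·(V₂/V₃)^(γ−1) = 709.3 K; P₃ = P₂·(V₂/V₃)^γ = 1805 kPa.

T₃ ≈ 709 K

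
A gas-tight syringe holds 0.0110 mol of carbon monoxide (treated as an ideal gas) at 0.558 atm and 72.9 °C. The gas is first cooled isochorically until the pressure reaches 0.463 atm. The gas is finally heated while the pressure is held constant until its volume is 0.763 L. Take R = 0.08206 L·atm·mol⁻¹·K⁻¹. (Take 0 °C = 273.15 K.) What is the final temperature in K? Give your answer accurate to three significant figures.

Convert: T₁ = 346.0 K.
From PV = nRT: V₁ = nRT₁/P₁ = 0.5598 L.
Isochoric, so P/T is constant: V₂ = V₁; T₂ = T₁·(P₂/P₁) = 287.1 K.
Isobaric, so V/T is constant: P₃ = P₂; T₃ = T₂·(V₃/V₂) = 391.4 K.

T₃ ≈ 391 K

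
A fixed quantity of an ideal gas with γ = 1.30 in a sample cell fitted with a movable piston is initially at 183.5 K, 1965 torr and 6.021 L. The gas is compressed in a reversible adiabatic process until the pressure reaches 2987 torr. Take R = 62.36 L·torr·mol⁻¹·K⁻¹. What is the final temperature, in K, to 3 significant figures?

T₂ ≈ 202 K

Reversible adiabatic, γ = 1.30: T₂ = T₁·(P₂/P₁)^((γ−1)/γ) = 202.1 K; V₂ = V₁·(P₁/P₂)^(1/γ) = 4.363 L.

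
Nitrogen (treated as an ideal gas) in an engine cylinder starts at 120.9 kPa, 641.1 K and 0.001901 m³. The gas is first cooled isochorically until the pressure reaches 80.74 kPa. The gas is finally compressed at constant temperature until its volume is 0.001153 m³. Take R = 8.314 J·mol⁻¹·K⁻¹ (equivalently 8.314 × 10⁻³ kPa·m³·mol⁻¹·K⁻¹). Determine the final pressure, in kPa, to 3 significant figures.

P₃ ≈ 133 kPa

Isochoric, so P/T is constant: V₂ = V₁; T₂ = T₁·(P₂/P₁) = 428.1 K.
Isothermal, so P V is constant: T₃ = T₂; P₃ = P₂·(V₂/V₃) = 133.1 kPa.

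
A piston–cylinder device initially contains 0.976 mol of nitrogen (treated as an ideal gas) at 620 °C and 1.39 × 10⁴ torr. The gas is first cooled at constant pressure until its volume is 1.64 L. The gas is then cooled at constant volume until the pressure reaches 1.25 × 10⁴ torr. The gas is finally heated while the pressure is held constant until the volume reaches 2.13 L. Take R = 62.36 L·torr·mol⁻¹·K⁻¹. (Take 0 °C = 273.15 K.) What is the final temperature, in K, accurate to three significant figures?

T₄ ≈ 437 K

Convert: T₁ = 893.1 K.
From PV = nRT: V₁ = nRT₁/P₁ = 3.911 L.
P constant ⇒ V ∝ T: P₂ = P₁; T₂ = T₁·(V₂/V₁) = 374.5 K.
V constant ⇒ P ∝ T: V₃ = V₂; T₃ = T₂·(P₃/P₂) = 336.8 K.
Isobaric, so V/T is constant: P₄ = P₃; T₄ = T₃·(V₄/V₃) = 437.5 K.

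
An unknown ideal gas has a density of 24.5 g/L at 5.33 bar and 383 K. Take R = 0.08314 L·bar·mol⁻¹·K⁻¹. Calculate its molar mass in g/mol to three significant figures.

ρ = PM/(RT) ⇒ M = ρRT/P = (24.5 × 0.08314 × 383.0) / 5.33

M ≈ 146 g/mol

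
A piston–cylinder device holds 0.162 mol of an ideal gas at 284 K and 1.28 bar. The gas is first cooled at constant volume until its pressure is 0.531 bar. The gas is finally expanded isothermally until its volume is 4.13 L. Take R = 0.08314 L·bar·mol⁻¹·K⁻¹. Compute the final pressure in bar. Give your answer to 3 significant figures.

From PV = nRT: V₁ = nRT₁/P₁ = 2.988 L.
Isochoric, so P/T is constant: V₂ = V₁; T₂ = T₁·(P₂/P₁) = 117.8 K.
T constant ⇒ Boyle's law P V = const: T₃ = T₂; P₃ = P₂·(V₂/V₃) = 0.3842 bar.

P₃ ≈ 0.384 bar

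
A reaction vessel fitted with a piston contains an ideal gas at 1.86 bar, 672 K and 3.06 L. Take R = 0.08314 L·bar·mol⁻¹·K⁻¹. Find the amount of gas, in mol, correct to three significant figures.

n ≈ 0.102 mol

PV = nRT ⇒ n = PV/(RT) = (1.86 × 3.06) / (0.08314 × 672)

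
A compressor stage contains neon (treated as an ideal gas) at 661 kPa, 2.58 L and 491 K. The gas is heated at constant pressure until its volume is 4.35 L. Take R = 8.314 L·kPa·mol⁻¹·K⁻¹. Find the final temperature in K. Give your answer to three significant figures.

P constant ⇒ V ∝ T: P₂ = P₁; T₂ = T₁·(V₂/V₁) = 827.8 K.

T₂ ≈ 828 K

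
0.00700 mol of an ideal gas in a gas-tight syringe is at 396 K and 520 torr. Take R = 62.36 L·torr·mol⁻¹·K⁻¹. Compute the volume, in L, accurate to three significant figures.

PV = nRT ⇒ V = nRT/P = (0.00700 × 62.36 × 396) / 520

V ≈ 0.332 L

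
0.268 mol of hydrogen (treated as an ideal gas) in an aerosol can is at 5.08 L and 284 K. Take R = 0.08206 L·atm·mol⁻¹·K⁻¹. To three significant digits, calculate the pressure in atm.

PV = nRT ⇒ P = nRT/V = (0.268 × 0.08206 × 284) / 5.08

P ≈ 1.23 atm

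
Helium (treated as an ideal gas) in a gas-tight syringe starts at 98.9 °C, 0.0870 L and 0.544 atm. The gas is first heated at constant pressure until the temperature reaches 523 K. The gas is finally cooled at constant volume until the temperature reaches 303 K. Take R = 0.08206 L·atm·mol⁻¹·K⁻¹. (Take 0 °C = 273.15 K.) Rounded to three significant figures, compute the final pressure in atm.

Convert: T₁ = 372.0 K.
P constant ⇒ V ∝ T: P₂ = P₁; V₂ = V₁·(T₂/T₁) = 0.1223 L.
V constant ⇒ P ∝ T: V₃ = V₂; P₃ = P₂·(T₃/T₂) = 0.3152 atm.

P₃ ≈ 0.315 atm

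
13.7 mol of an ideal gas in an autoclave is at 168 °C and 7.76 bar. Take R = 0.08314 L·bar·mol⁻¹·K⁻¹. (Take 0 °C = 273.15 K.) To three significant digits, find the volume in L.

Convert: T = 441.15 K.
PV = nRT ⇒ V = nRT/P = (13.7 × 0.08314 × 441.15) / 7.76

V ≈ 64.8 L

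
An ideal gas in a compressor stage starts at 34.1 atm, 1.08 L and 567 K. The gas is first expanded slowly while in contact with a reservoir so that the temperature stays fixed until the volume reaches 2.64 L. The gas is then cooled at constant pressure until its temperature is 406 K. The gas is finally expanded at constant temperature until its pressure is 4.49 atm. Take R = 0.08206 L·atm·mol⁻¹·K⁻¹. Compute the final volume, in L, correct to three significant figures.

V₄ ≈ 5.87 L

T constant ⇒ Boyle's law P V = const: T₂ = T₁; P₂ = P₁·(V₁/V₂) = 13.95 atm.
Isobaric, so V/T is constant: P₃ = P₂; V₃ = V₂·(T₃/T₂) = 1.890 L.
T constant ⇒ Boyle's law P V = const: T₄ = T₃; V₄ = V₃·(P₃/P₄) = 5.873 L.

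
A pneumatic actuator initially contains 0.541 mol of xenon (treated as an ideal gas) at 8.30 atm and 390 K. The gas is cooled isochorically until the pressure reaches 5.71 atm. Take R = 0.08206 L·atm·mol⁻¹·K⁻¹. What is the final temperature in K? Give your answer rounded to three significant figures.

T₂ ≈ 268 K

From PV = nRT: V₁ = nRT₁/P₁ = 2.086 L.
Isochoric, so P/T is constant: V₂ = V₁; T₂ = T₁·(P₂/P₁) = 268.3 K.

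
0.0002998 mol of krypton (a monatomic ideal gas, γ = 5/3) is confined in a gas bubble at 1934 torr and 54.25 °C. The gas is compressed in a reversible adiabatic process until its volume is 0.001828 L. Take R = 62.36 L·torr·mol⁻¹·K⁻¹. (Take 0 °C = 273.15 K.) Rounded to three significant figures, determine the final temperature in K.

T₂ ≈ 472 K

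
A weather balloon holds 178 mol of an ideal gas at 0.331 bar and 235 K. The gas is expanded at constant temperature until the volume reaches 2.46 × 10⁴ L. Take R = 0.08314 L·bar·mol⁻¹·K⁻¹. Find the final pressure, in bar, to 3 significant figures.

From PV = nRT: V₁ = nRT₁/P₁ = 1.051e+04 L.
T constant ⇒ Boyle's law P V = const: T₂ = T₁; P₂ = P₁·(V₁/V₂) = 0.1414 bar.

P₂ ≈ 0.141 bar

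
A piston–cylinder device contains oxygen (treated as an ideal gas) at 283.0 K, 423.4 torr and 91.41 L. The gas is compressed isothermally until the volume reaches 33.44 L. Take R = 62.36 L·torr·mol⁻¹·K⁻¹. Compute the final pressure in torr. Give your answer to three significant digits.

P₂ ≈ 1.16e+03 torr

Isothermal, so P V is constant: T₂ = T₁; P₂ = P₁·(V₁/V₂) = 1157 torr.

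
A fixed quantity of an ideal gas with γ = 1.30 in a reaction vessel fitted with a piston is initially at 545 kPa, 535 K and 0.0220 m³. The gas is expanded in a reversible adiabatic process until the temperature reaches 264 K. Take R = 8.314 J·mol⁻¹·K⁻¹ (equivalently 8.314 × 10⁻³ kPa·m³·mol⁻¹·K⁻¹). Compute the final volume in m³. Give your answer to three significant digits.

Reversible adiabatic, γ = 1.30: P₂ = P₁·(T₂/T₁)^(γ/(γ−1)) = 25.54 kPa; V₂ = V₁·(T₁/T₂)^(1/(γ−1)) = 0.2317 m³.

V₂ ≈ 0.232 m³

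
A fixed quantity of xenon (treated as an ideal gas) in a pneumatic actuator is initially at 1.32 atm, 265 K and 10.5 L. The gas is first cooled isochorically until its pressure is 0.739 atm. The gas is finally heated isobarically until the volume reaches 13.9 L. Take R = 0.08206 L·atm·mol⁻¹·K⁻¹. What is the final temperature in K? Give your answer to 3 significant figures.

Isochoric, so P/T is constant: V₂ = V₁; T₂ = T₁·(P₂/P₁) = 148.4 K.
P constant ⇒ V ∝ T: P₃ = P₂; T₃ = T₂·(V₃/V₂) = 196.4 K.

T₃ ≈ 196 K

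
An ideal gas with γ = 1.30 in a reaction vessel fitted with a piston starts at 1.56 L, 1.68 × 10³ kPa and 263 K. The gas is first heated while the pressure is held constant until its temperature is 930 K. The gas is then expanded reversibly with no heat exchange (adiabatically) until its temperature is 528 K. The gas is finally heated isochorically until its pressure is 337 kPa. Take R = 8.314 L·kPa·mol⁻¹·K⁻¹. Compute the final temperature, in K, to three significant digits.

T₄ ≈ 1.23e+03 K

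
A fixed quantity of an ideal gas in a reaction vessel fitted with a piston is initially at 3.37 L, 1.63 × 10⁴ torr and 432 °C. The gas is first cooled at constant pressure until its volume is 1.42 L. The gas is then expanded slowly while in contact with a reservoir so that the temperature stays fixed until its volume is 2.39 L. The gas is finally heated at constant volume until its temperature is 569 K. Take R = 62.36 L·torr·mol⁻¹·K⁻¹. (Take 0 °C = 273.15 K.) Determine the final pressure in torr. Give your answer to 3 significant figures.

Convert: T₁ = 705.1 K.
P constant ⇒ V ∝ T: P₂ = P₁; T₂ = T₁·(V₂/V₁) = 297.1 K.
Isothermal, so P V is constant: T₃ = T₂; P₃ = P₂·(V₂/V₃) = 9685 torr.
V constant ⇒ P ∝ T: V₄ = V₃; P₄ = P₃·(T₄/T₃) = 1.855e+04 torr.

P₄ ≈ 1.85e+04 torr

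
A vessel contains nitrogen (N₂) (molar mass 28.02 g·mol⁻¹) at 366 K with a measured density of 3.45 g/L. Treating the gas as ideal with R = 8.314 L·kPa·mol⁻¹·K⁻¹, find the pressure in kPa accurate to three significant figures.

ρ = PM/(RT) ⇒ P = ρRT/M = (3.45 × 8.314 × 366.0) / 28.02

P ≈ 375 kPa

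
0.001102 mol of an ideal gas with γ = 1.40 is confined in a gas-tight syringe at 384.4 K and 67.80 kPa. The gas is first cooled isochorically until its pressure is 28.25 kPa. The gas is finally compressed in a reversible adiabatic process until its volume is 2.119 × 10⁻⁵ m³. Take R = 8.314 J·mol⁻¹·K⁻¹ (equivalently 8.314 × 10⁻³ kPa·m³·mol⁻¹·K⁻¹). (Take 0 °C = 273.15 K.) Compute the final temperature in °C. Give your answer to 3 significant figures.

From PV = nRT: V₁ = nRT₁/P₁ = 5.195e-05 m³.
Isochoric, so P/T is constant: V₂ = V₁; T₂ = T₁·(P₂/P₁) = 160.2 K.
Adiabatic (γ = 1.40), T V^(γ−1) and P V^γ constant: T₃ = T₂·(V₂/V₃)^(γ−1) = 229.3 K; P₃ = P₂·(V₂/V₃)^γ = 99.13 kPa.

T₃ ≈ -43.9 °C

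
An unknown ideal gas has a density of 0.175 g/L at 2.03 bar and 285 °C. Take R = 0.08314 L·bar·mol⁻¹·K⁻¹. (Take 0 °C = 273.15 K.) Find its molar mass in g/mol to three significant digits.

M ≈ 4.00 g/mol

ρ = PM/(RT) ⇒ M = ρRT/P = (0.175 × 0.08314 × 558.1) / 2.03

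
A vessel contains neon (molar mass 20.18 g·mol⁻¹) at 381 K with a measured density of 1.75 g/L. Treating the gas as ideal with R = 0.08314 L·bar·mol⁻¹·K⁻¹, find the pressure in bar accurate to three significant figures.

P ≈ 2.75 bar

ρ = PM/(RT) ⇒ P = ρRT/M = (1.75 × 0.08314 × 381.0) / 20.18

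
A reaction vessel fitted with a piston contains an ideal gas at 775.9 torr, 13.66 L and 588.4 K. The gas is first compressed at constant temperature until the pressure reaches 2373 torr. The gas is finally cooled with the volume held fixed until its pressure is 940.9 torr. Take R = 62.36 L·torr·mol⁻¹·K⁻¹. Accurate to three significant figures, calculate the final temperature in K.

T₃ ≈ 233 K

Isothermal, so P V is constant: T₂ = T₁; V₂ = V₁·(P₁/P₂) = 4.466 L.
Isochoric, so P/T is constant: V₃ = V₂; T₃ = T₂·(P₃/P₂) = 233.3 K.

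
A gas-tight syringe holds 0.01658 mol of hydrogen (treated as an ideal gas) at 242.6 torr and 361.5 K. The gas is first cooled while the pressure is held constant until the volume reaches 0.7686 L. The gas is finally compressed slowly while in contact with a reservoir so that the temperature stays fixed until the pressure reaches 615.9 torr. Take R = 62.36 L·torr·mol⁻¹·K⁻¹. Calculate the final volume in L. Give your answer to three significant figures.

V₃ ≈ 0.303 L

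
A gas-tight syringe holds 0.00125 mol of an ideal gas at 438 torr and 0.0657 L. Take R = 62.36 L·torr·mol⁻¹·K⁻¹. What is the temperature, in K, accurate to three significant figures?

PV = nRT ⇒ T = PV/(nR) = (438 × 0.0657) / (0.00125 × 62.36)

T ≈ 369 K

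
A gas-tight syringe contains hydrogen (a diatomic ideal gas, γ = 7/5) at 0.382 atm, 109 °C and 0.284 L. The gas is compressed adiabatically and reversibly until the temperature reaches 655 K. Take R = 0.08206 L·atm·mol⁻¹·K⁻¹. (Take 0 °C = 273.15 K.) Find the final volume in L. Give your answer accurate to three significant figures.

V₂ ≈ 0.0738 L

Convert: T₁ = 382.1 K.
Reversible adiabatic, γ = 7/5: P₂ = P₁·(T₂/T₁)^(γ/(γ−1)) = 2.518 atm; V₂ = V₁·(T₁/T₂)^(1/(γ−1)) = 0.07384 L.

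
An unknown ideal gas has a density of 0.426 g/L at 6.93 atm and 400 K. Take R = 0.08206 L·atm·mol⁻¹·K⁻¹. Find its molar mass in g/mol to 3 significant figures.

M ≈ 2.02 g/mol

ρ = PM/(RT) ⇒ M = ρRT/P = (0.426 × 0.08206 × 400.0) / 6.93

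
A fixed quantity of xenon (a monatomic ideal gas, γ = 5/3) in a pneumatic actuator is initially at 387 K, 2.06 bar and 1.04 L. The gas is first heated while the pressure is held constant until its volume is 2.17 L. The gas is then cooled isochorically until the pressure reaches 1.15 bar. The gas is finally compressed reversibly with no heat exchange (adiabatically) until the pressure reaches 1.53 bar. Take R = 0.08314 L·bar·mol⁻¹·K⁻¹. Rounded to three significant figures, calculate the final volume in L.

Isobaric, so V/T is constant: P₂ = P₁; T₂ = T₁·(V₂/V₁) = 807.5 K.
Isochoric, so P/T is constant: V₃ = V₂; T₃ = T₂·(P₃/P₂) = 450.8 K.
Adiabatic (γ = 5/3), T V^(γ−1) and P V^γ constant: T₄ = T₃·(P₄/P₃)^((γ−1)/γ) = 505.3 K; V₄ = V₃·(P₃/P₄)^(1/γ) = 1.828 L.

V₄ ≈ 1.83 L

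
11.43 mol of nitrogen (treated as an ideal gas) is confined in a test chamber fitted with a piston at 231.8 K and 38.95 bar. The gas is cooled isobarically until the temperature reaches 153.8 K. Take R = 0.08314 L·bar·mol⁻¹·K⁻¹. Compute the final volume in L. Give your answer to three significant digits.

From PV = nRT: V₁ = nRT₁/P₁ = 5.655 L.
P constant ⇒ V ∝ T: P₂ = P₁; V₂ = V₁·(T₂/T₁) = 3.752 L.

V₂ ≈ 3.75 L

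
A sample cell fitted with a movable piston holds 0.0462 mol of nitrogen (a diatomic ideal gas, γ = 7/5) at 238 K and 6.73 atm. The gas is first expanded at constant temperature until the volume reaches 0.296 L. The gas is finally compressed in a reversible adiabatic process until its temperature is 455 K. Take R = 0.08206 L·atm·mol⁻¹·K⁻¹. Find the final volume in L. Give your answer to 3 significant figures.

V₃ ≈ 0.0586 L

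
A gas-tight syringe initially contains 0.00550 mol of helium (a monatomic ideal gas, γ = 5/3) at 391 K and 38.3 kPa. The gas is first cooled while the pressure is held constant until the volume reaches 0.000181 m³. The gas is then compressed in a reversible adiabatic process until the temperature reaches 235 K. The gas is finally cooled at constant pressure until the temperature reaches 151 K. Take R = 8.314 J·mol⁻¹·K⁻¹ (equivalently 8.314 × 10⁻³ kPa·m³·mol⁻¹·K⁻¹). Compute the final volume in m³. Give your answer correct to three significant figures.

From PV = nRT: V₁ = nRT₁/P₁ = 0.0004668 m³.
Isobaric, so V/T is constant: P₂ = P₁; T₂ = T₁·(V₂/V₁) = 151.6 K.
Reversible adiabatic, γ = 5/3: P₃ = P₂·(T₃/T₂)^(γ/(γ−1)) = 114.6 kPa; V₃ = V₂·(T₂/T₃)^(1/(γ−1)) = 9.379e-05 m³.
P constant ⇒ V ∝ T: P₄ = P₃; V₄ = V₃·(T₄/T₃) = 6.026e-05 m³.

V₄ ≈ 6.03e-05 m³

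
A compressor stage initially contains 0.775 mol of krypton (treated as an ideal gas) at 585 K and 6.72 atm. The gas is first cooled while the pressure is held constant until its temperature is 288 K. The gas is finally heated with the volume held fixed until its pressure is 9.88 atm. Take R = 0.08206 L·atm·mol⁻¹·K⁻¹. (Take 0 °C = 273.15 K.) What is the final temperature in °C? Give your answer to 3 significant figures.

From PV = nRT: V₁ = nRT₁/P₁ = 5.536 L.
Isobaric, so V/T is constant: P₂ = P₁; V₂ = V₁·(T₂/T₁) = 2.726 L.
V constant ⇒ P ∝ T: V₃ = V₂; T₃ = T₂·(P₃/P₂) = 423.4 K.

T₃ ≈ 150 °C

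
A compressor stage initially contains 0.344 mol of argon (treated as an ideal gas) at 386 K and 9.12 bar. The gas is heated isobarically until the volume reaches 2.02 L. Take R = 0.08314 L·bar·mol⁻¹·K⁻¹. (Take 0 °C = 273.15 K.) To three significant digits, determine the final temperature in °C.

From PV = nRT: V₁ = nRT₁/P₁ = 1.210 L.
Isobaric, so V/T is constant: P₂ = P₁; T₂ = T₁·(V₂/V₁) = 644.1 K.

T₂ ≈ 371 °C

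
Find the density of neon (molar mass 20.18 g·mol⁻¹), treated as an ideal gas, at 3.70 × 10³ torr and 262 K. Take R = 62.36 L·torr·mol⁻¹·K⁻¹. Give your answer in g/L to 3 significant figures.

ρ ≈ 4.57 g/L

ρ = PM/(RT) = (3.70e+03 × 20.18) / (62.36 × 262.0)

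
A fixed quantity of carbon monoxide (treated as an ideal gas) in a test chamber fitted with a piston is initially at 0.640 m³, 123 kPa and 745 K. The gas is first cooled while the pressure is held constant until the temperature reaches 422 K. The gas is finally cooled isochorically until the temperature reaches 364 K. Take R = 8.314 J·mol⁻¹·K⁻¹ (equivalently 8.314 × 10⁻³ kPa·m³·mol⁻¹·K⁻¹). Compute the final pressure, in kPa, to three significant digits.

P₃ ≈ 106 kPa

Isobaric, so V/T is constant: P₂ = P₁; V₂ = V₁·(T₂/T₁) = 0.3625 m³.
Isochoric, so P/T is constant: V₃ = V₂; P₃ = P₂·(T₃/T₂) = 106.1 kPa.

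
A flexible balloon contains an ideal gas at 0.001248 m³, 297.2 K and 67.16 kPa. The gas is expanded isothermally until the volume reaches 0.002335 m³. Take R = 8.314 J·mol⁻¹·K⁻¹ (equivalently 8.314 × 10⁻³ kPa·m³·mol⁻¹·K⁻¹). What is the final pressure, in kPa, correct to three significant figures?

T constant ⇒ Boyle's law P V = const: T₂ = T₁; P₂ = P₁·(V₁/V₂) = 35.90 kPa.

P₂ ≈ 35.9 kPa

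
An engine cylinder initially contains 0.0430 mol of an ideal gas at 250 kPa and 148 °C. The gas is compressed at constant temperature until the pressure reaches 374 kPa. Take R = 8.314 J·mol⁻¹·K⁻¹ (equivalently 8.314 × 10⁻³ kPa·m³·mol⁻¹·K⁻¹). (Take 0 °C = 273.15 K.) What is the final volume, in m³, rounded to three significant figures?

V₂ ≈ 0.000403 m³

Convert: T₁ = 421.1 K.
From PV = nRT: V₁ = nRT₁/P₁ = 0.0006022 m³.
Isothermal, so P V is constant: T₂ = T₁; V₂ = V₁·(P₁/P₂) = 0.0004026 m³.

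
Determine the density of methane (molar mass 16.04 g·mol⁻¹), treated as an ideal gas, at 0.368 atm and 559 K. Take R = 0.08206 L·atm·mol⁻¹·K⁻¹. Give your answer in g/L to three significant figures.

ρ = PM/(RT) = (0.368 × 16.04) / (0.08206 × 559.0)

ρ ≈ 0.129 g/L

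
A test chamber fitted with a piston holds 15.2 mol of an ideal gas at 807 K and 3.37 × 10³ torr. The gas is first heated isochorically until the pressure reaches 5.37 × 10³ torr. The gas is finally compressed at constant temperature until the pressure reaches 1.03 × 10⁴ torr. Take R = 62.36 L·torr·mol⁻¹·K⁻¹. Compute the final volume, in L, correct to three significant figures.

From PV = nRT: V₁ = nRT₁/P₁ = 227.0 L.
Isochoric, so P/T is constant: V₂ = V₁; T₂ = T₁·(P₂/P₁) = 1286 K.
T constant ⇒ Boyle's law P V = const: T₃ = T₂; V₃ = V₂·(P₂/P₃) = 118.3 L.

V₃ ≈ 118 L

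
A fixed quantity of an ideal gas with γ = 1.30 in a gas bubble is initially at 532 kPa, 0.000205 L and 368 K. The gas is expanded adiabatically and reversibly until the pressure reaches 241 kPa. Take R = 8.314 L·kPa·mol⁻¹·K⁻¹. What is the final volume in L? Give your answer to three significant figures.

Reversible adiabatic, γ = 1.30: T₂ = T₁·(P₂/P₁)^((γ−1)/γ) = 306.5 K; V₂ = V₁·(P₁/P₂)^(1/γ) = 0.0003770 L.

V₂ ≈ 0.000377 L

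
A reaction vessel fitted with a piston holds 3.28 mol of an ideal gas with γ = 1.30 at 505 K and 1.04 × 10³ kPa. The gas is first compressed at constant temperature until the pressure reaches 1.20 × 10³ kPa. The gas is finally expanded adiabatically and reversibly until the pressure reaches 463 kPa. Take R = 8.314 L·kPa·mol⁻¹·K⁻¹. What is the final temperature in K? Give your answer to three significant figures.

T₃ ≈ 405 K

From PV = nRT: V₁ = nRT₁/P₁ = 13.24 L.
T constant ⇒ Boyle's law P V = const: T₂ = T₁; V₂ = V₁·(P₁/P₂) = 11.48 L.
Adiabatic (γ = 1.30), T V^(γ−1) and P V^γ constant: T₃ = T₂·(P₃/P₂)^((γ−1)/γ) = 405.4 K; V₃ = V₂·(P₂/P₃)^(1/γ) = 23.88 L.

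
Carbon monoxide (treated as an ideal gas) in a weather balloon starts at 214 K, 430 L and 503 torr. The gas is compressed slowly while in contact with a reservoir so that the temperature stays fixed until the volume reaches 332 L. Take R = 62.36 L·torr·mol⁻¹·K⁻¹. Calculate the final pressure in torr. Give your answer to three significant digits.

T constant ⇒ Boyle's law P V = const: T₂ = T₁; P₂ = P₁·(V₁/V₂) = 651.5 torr.

P₂ ≈ 651 torr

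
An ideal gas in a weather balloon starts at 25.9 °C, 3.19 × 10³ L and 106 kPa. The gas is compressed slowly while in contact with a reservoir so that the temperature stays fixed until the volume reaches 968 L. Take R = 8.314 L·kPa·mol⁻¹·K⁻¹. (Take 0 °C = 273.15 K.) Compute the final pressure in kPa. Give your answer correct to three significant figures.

Convert: T₁ = 299.0 K.
T constant ⇒ Boyle's law P V = const: T₂ = T₁; P₂ = P₁·(V₁/V₂) = 349.3 kPa.

P₂ ≈ 349 kPa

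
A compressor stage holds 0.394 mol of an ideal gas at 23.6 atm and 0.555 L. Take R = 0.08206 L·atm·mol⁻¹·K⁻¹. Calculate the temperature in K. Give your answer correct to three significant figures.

T ≈ 405 K

PV = nRT ⇒ T = PV/(nR) = (23.6 × 0.555) / (0.394 × 0.08206)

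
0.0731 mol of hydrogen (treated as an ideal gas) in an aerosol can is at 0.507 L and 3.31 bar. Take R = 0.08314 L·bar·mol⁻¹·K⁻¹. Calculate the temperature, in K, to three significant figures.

T ≈ 276 K

PV = nRT ⇒ T = PV/(nR) = (3.31 × 0.507) / (0.0731 × 0.08314)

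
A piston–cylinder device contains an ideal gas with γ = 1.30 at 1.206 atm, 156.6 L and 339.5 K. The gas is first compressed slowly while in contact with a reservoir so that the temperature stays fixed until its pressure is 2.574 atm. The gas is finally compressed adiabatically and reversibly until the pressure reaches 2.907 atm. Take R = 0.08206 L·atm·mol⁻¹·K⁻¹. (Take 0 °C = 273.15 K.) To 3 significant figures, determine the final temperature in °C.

T constant ⇒ Boyle's law P V = const: T₂ = T₁; V₂ = V₁·(P₁/P₂) = 73.37 L.
Adiabatic (γ = 1.30), T V^(γ−1) and P V^γ constant: T₃ = T₂·(P₃/P₂)^((γ−1)/γ) = 349.2 K; V₃ = V₂·(P₂/P₃)^(1/γ) = 66.82 L.

T₃ ≈ 76.0 °C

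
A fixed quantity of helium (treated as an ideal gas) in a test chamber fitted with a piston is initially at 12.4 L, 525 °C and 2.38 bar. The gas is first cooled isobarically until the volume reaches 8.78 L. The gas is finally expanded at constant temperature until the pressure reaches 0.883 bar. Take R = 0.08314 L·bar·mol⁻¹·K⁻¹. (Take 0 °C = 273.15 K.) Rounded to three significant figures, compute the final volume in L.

Convert: T₁ = 798.1 K.
P constant ⇒ V ∝ T: P₂ = P₁; T₂ = T₁·(V₂/V₁) = 565.1 K.
Isothermal, so P V is constant: T₃ = T₂; V₃ = V₂·(P₂/P₃) = 23.67 L.

V₃ ≈ 23.7 L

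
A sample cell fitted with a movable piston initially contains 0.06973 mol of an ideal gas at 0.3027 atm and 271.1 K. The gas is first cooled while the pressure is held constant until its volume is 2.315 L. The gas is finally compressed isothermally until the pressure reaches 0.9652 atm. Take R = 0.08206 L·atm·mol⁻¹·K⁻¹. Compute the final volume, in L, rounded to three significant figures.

From PV = nRT: V₁ = nRT₁/P₁ = 5.125 L.
Isobaric, so V/T is constant: P₂ = P₁; T₂ = T₁·(V₂/V₁) = 122.5 K.
T constant ⇒ Boyle's law P V = const: T₃ = T₂; V₃ = V₂·(P₂/P₃) = 0.7260 L.

V₃ ≈ 0.726 L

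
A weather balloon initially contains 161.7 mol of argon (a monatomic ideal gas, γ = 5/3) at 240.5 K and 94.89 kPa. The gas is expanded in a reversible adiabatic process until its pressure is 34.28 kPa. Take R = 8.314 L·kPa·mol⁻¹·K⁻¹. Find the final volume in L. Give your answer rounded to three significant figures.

V₂ ≈ 6.28e+03 L

From PV = nRT: V₁ = nRT₁/P₁ = 3407 L.
Adiabatic (γ = 5/3), T V^(γ−1) and P V^γ constant: T₂ = T₁·(P₂/P₁)^((γ−1)/γ) = 160.0 K; V₂ = V₁·(P₁/P₂)^(1/γ) = 6277 L.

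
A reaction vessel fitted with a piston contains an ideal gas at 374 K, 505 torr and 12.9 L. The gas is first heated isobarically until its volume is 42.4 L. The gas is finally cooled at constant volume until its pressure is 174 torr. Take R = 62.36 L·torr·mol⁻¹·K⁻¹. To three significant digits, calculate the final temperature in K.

Isobaric, so V/T is constant: P₂ = P₁; T₂ = T₁·(V₂/V₁) = 1229 K.
Isochoric, so P/T is constant: V₃ = V₂; T₃ = T₂·(P₃/P₂) = 423.6 K.

T₃ ≈ 424 K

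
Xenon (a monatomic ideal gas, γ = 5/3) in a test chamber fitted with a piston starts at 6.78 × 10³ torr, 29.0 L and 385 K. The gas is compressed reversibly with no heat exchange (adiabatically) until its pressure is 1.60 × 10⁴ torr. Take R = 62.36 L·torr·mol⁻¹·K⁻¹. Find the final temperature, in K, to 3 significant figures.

Adiabatic (γ = 5/3), T V^(γ−1) and P V^γ constant: T₂ = T₁·(P₂/P₁)^((γ−1)/γ) = 542.8 K; V₂ = V₁·(P₁/P₂)^(1/γ) = 17.32 L.

T₂ ≈ 543 K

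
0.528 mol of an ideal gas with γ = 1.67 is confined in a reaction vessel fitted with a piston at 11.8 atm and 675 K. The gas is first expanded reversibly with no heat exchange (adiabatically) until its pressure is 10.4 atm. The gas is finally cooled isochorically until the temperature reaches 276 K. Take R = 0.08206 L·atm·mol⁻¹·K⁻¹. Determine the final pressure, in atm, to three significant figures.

P₃ ≈ 4.47 atm

From PV = nRT: V₁ = nRT₁/P₁ = 2.478 L.
Adiabatic (γ = 1.67), T V^(γ−1) and P V^γ constant: T₂ = T₁·(P₂/P₁)^((γ−1)/γ) = 641.7 K; V₂ = V₁·(P₁/P₂)^(1/γ) = 2.673 L.
V constant ⇒ P ∝ T: V₃ = V₂; P₃ = P₂·(T₃/T₂) = 4.473 atm.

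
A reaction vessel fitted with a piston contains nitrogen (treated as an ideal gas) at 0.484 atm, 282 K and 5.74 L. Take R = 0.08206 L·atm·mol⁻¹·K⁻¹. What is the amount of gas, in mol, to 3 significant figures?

n ≈ 0.120 mol

PV = nRT ⇒ n = PV/(RT) = (0.484 × 5.74) / (0.08206 × 282)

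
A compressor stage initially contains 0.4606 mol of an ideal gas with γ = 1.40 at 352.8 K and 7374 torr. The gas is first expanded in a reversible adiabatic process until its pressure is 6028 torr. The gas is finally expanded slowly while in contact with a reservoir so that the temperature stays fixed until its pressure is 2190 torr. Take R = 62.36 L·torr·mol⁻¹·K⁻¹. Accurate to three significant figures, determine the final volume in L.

V₃ ≈ 4.37 L

From PV = nRT: V₁ = nRT₁/P₁ = 1.374 L.
Reversible adiabatic, γ = 1.40: T₂ = T₁·(P₂/P₁)^((γ−1)/γ) = 333.1 K; V₂ = V₁·(P₁/P₂)^(1/γ) = 1.587 L.
Isothermal, so P V is constant: T₃ = T₂; V₃ = V₂·(P₂/P₃) = 4.368 L.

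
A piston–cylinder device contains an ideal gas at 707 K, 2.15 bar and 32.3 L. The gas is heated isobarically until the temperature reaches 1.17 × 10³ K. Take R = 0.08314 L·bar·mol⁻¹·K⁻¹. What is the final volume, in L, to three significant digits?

V₂ ≈ 53.5 L

P constant ⇒ V ∝ T: P₂ = P₁; V₂ = V₁·(T₂/T₁) = 53.45 L.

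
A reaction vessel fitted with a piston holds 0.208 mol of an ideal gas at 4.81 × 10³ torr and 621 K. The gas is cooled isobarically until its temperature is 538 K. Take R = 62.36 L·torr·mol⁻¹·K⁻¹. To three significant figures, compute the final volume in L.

From PV = nRT: V₁ = nRT₁/P₁ = 1.675 L.
P constant ⇒ V ∝ T: P₂ = P₁; V₂ = V₁·(T₂/T₁) = 1.451 L.

V₂ ≈ 1.45 L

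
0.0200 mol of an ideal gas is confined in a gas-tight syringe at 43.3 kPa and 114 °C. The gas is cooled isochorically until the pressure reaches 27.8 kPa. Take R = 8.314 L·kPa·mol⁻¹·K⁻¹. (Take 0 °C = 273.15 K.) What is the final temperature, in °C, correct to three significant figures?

Convert: T₁ = 387.1 K.
From PV = nRT: V₁ = nRT₁/P₁ = 1.487 L.
V constant ⇒ P ∝ T: V₂ = V₁; T₂ = T₁·(P₂/P₁) = 248.6 K.

T₂ ≈ -24.6 °C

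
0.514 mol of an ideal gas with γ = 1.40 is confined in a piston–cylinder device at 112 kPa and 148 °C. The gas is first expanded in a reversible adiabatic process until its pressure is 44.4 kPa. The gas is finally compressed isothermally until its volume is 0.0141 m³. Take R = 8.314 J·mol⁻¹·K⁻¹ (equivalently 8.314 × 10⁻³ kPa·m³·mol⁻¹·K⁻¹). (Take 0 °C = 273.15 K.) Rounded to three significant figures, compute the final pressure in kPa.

P₃ ≈ 98.0 kPa

Convert: T₁ = 421.1 K.
From PV = nRT: V₁ = nRT₁/P₁ = 0.01607 m³.
Adiabatic (γ = 1.40), T V^(γ−1) and P V^γ constant: T₂ = T₁·(P₂/P₁)^((γ−1)/γ) = 323.3 K; V₂ = V₁·(P₁/P₂)^(1/γ) = 0.03112 m³.
T constant ⇒ Boyle's law P V = const: T₃ = T₂; P₃ = P₂·(V₂/V₃) = 97.99 kPa.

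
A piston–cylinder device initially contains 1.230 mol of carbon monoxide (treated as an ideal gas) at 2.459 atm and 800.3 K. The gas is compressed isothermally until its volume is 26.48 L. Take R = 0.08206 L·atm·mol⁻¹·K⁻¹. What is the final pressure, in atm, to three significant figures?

P₂ ≈ 3.05 atm

From PV = nRT: V₁ = nRT₁/P₁ = 32.85 L.
T constant ⇒ Boyle's law P V = const: T₂ = T₁; P₂ = P₁·(V₁/V₂) = 3.051 atm.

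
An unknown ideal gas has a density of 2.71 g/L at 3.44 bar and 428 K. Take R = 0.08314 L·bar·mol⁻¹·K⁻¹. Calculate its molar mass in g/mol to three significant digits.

ρ = PM/(RT) ⇒ M = ρRT/P = (2.71 × 0.08314 × 428.0) / 3.44

M ≈ 28.0 g/mol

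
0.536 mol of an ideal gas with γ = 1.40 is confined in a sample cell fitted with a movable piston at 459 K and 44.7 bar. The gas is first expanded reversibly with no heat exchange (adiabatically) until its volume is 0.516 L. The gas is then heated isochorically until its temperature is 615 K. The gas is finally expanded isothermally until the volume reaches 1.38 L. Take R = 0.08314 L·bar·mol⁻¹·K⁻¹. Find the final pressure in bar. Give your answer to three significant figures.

From PV = nRT: V₁ = nRT₁/P₁ = 0.4576 L.
Adiabatic (γ = 1.40), T V^(γ−1) and P V^γ constant: T₂ = T₁·(V₁/V₂)^(γ−1) = 437.5 K; P₂ = P₁·(V₁/V₂)^γ = 37.78 bar.
V constant ⇒ P ∝ T: V₃ = V₂; P₃ = P₂·(T₃/T₂) = 53.11 bar.
T constant ⇒ Boyle's law P V = const: T₄ = T₃; P₄ = P₃·(V₃/V₄) = 19.86 bar.

P₄ ≈ 19.9 bar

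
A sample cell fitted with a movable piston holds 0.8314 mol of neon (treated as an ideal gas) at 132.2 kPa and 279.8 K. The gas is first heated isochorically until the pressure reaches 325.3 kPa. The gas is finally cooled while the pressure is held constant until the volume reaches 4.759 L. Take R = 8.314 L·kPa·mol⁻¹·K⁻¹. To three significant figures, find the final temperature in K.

From PV = nRT: V₁ = nRT₁/P₁ = 14.63 L.
V constant ⇒ P ∝ T: V₂ = V₁; T₂ = T₁·(P₂/P₁) = 688.5 K.
Isobaric, so V/T is constant: P₃ = P₂; T₃ = T₂·(V₃/V₂) = 224.0 K.

T₃ ≈ 224 K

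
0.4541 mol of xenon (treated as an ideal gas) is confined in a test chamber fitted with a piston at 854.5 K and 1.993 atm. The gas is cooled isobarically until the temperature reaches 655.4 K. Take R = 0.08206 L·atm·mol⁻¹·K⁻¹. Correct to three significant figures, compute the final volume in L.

From PV = nRT: V₁ = nRT₁/P₁ = 15.98 L.
P constant ⇒ V ∝ T: P₂ = P₁; V₂ = V₁·(T₂/T₁) = 12.25 L.

V₂ ≈ 12.3 L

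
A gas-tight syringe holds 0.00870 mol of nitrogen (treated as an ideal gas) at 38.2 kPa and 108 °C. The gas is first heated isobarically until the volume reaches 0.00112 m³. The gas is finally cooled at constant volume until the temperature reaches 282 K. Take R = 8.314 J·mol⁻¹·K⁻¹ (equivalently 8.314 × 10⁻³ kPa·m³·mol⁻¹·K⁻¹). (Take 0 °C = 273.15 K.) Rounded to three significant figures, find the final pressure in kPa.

P₃ ≈ 18.2 kPa

Convert: T₁ = 381.1 K.
From PV = nRT: V₁ = nRT₁/P₁ = 0.0007217 m³.
P constant ⇒ V ∝ T: P₂ = P₁; T₂ = T₁·(V₂/V₁) = 591.5 K.
Isochoric, so P/T is constant: V₃ = V₂; P₃ = P₂·(T₃/T₂) = 18.21 kPa.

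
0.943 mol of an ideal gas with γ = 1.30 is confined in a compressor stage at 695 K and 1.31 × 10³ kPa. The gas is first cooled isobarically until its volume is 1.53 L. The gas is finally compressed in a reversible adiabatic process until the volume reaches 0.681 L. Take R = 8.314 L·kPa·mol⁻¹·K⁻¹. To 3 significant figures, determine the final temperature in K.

From PV = nRT: V₁ = nRT₁/P₁ = 4.159 L.
P constant ⇒ V ∝ T: P₂ = P₁; T₂ = T₁·(V₂/V₁) = 255.6 K.
Adiabatic (γ = 1.30), T V^(γ−1) and P V^γ constant: T₃ = T₂·(V₂/V₃)^(γ−1) = 325.9 K; P₃ = P₂·(V₂/V₃)^γ = 3752 kPa.

T₃ ≈ 326 K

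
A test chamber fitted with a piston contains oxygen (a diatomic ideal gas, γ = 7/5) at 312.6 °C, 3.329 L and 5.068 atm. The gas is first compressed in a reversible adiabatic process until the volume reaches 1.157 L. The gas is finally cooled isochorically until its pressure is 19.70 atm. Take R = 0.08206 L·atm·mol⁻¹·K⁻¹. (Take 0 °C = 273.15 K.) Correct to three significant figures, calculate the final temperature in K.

Convert: T₁ = 585.8 K.
Reversible adiabatic, γ = 7/5: T₂ = T₁·(V₁/V₂)^(γ−1) = 893.9 K; P₂ = P₁·(V₁/V₂)^γ = 22.25 atm.
Isochoric, so P/T is constant: V₃ = V₂; T₃ = T₂·(P₃/P₂) = 791.3 K.

T₃ ≈ 791 K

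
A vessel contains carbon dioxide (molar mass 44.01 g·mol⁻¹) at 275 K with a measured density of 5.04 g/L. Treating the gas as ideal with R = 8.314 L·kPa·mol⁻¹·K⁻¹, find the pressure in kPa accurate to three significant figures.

P ≈ 262 kPa

ρ = PM/(RT) ⇒ P = ρRT/M = (5.04 × 8.314 × 275.0) / 44.01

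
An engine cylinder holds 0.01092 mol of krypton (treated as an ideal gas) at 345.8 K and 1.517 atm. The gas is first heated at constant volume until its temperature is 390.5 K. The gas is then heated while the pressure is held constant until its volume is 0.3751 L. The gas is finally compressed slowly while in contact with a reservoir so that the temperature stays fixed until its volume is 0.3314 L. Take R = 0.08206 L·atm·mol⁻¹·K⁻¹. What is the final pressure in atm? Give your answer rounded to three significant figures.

P₄ ≈ 1.94 atm

From PV = nRT: V₁ = nRT₁/P₁ = 0.2043 L.
V constant ⇒ P ∝ T: V₂ = V₁; P₂ = P₁·(T₂/T₁) = 1.713 atm.
Isobaric, so V/T is constant: P₃ = P₂; T₃ = T₂·(V₃/V₂) = 717.1 K.
Isothermal, so P V is constant: T₄ = T₃; P₄ = P₃·(V₃/V₄) = 1.939 atm.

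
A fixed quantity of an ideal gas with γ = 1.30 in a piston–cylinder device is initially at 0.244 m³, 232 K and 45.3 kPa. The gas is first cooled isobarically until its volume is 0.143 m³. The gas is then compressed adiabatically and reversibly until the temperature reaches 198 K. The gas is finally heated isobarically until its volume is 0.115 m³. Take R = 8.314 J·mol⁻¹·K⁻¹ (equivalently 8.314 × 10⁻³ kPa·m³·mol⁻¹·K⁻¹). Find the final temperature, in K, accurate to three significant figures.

T₄ ≈ 557 K

P constant ⇒ V ∝ T: P₂ = P₁; T₂ = T₁·(V₂/V₁) = 136.0 K.
Reversible adiabatic, γ = 1.30: P₃ = P₂·(T₃/T₂)^(γ/(γ−1)) = 230.9 kPa; V₃ = V₂·(T₂/T₃)^(1/(γ−1)) = 0.04085 m³.
Isobaric, so V/T is constant: P₄ = P₃; T₄ = T₃·(V₄/V₃) = 557.4 K.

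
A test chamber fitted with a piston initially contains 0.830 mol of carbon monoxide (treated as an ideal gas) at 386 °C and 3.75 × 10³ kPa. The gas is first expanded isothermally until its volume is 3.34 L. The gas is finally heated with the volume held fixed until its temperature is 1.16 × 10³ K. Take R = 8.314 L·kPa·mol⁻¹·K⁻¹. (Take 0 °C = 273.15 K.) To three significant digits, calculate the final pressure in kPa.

Convert: T₁ = 659.1 K.
From PV = nRT: V₁ = nRT₁/P₁ = 1.213 L.
T constant ⇒ Boyle's law P V = const: T₂ = T₁; P₂ = P₁·(V₁/V₂) = 1362 kPa.
Isochoric, so P/T is constant: V₃ = V₂; P₃ = P₂·(T₃/T₂) = 2397 kPa.

P₃ ≈ 2.40e+03 kPa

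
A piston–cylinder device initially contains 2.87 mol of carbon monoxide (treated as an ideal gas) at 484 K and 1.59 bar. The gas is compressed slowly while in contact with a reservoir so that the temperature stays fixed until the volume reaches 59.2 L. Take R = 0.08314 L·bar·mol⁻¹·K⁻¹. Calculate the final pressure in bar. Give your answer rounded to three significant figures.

From PV = nRT: V₁ = nRT₁/P₁ = 72.63 L.
T constant ⇒ Boyle's law P V = const: T₂ = T₁; P₂ = P₁·(V₁/V₂) = 1.951 bar.

P₂ ≈ 1.95 bar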